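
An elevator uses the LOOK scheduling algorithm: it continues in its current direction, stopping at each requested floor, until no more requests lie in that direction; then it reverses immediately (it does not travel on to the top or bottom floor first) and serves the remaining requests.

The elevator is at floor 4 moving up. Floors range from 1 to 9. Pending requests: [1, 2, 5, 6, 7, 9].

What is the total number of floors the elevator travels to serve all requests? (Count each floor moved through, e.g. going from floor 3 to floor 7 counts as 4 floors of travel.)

Answer: 13

Derivation:
Start at floor 4 moving up, LOOK stop order: [5, 6, 7, 9, 2, 1]
  4 → 5: |5-4| = 1, total = 1
  5 → 6: |6-5| = 1, total = 2
  6 → 7: |7-6| = 1, total = 3
  7 → 9: |9-7| = 2, total = 5
  9 → 2: |2-9| = 7, total = 12
  2 → 1: |1-2| = 1, total = 13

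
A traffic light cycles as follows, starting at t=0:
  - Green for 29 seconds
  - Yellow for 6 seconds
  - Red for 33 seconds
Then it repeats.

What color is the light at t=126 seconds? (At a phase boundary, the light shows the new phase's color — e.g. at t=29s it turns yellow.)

Cycle length = 29 + 6 + 33 = 68s
t = 126, phase_t = 126 mod 68 = 58
58 >= 35 → RED

Answer: red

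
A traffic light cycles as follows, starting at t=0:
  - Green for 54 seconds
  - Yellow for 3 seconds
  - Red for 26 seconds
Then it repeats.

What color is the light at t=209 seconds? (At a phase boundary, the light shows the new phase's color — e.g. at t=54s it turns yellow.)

Cycle length = 54 + 3 + 26 = 83s
t = 209, phase_t = 209 mod 83 = 43
43 < 54 (green end) → GREEN

Answer: green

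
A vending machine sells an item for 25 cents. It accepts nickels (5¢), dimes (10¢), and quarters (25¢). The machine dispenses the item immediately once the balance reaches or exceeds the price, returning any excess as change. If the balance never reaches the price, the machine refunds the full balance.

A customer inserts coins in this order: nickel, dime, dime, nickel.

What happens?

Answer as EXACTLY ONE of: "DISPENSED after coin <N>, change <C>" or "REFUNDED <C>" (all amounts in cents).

Price: 25¢
Coin 1 (nickel, 5¢): balance = 5¢
Coin 2 (dime, 10¢): balance = 15¢
Coin 3 (dime, 10¢): balance = 25¢
  → balance >= price → DISPENSE, change = 25 - 25 = 0¢

Answer: DISPENSED after coin 3, change 0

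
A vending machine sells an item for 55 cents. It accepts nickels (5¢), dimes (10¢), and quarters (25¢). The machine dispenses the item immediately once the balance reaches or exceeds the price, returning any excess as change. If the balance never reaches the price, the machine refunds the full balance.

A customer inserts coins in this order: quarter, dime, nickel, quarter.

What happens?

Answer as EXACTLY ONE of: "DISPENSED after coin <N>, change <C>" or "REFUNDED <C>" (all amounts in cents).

Answer: DISPENSED after coin 4, change 10

Derivation:
Price: 55¢
Coin 1 (quarter, 25¢): balance = 25¢
Coin 2 (dime, 10¢): balance = 35¢
Coin 3 (nickel, 5¢): balance = 40¢
Coin 4 (quarter, 25¢): balance = 65¢
  → balance >= price → DISPENSE, change = 65 - 55 = 10¢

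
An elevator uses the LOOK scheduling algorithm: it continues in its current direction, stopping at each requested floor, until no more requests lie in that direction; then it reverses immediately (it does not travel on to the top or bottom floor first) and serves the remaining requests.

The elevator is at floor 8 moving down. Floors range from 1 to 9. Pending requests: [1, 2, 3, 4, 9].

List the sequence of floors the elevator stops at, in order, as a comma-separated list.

Current: 8, moving DOWN
Serve below first (descending): [4, 3, 2, 1]
Then reverse, serve above (ascending): [9]

Answer: 4, 3, 2, 1, 9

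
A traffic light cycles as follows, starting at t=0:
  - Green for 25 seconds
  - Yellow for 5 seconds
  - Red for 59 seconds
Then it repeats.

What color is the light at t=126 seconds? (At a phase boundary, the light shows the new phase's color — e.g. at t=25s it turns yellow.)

Answer: red

Derivation:
Cycle length = 25 + 5 + 59 = 89s
t = 126, phase_t = 126 mod 89 = 37
37 >= 30 → RED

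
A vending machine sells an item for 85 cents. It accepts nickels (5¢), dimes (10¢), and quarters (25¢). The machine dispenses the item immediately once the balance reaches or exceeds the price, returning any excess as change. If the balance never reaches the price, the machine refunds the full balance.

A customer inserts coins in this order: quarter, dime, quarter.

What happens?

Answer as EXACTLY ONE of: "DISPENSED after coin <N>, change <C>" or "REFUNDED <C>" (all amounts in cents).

Price: 85¢
Coin 1 (quarter, 25¢): balance = 25¢
Coin 2 (dime, 10¢): balance = 35¢
Coin 3 (quarter, 25¢): balance = 60¢
All coins inserted, balance 60¢ < price 85¢ → REFUND 60¢

Answer: REFUNDED 60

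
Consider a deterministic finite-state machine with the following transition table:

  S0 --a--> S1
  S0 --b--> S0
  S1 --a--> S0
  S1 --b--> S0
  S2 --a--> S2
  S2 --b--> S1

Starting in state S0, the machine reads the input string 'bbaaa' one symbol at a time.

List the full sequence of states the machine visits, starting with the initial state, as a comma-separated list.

Start: S0
  read 'b': S0 --b--> S0
  read 'b': S0 --b--> S0
  read 'a': S0 --a--> S1
  read 'a': S1 --a--> S0
  read 'a': S0 --a--> S1

Answer: S0, S0, S0, S1, S0, S1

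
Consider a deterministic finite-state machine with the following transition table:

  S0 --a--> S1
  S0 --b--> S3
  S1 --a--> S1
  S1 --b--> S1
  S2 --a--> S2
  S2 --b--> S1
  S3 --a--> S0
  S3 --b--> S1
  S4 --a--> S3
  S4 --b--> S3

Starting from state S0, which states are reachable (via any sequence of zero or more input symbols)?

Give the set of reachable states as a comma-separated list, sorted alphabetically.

Answer: S0, S1, S3

Derivation:
BFS from S0:
  visit S0: S0--a-->S1 (new), S0--b-->S3 (new)
  visit S1: S1--a-->S1 (seen), S1--b-->S1 (seen)
  visit S3: S3--a-->S0 (seen), S3--b-->S1 (seen)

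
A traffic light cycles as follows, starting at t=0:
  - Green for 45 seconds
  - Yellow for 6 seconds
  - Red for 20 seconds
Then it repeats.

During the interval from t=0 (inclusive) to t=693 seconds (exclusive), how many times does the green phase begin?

Cycle = 45+6+20 = 71s
green phase starts at t = k*71 + 0 for k=0,1,2,...
Need k*71+0 < 693 → k < 9.761
k ∈ {0, ..., 9} → 10 starts

Answer: 10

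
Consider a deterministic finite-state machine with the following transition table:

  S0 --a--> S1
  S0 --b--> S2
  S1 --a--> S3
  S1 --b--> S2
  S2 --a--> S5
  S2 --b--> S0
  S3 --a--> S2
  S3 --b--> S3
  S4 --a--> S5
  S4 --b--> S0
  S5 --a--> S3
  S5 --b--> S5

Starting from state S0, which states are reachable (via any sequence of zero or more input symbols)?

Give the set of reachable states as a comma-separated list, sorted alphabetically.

BFS from S0:
  visit S0: S0--a-->S1 (new), S0--b-->S2 (new)
  visit S1: S1--a-->S3 (new), S1--b-->S2 (seen)
  visit S2: S2--a-->S5 (new), S2--b-->S0 (seen)
  visit S3: S3--a-->S2 (seen), S3--b-->S3 (seen)
  visit S5: S5--a-->S3 (seen), S5--b-->S5 (seen)

Answer: S0, S1, S2, S3, S5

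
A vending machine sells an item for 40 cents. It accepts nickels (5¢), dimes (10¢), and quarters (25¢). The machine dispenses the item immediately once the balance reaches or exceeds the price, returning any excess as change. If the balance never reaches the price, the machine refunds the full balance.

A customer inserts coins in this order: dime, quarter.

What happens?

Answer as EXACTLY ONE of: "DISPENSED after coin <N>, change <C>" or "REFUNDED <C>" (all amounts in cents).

Answer: REFUNDED 35

Derivation:
Price: 40¢
Coin 1 (dime, 10¢): balance = 10¢
Coin 2 (quarter, 25¢): balance = 35¢
All coins inserted, balance 35¢ < price 40¢ → REFUND 35¢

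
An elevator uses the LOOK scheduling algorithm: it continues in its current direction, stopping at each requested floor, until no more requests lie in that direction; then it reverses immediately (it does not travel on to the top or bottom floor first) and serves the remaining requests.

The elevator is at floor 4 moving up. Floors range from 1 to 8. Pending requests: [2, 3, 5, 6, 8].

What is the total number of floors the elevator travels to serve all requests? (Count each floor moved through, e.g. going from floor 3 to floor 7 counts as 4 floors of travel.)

Answer: 10

Derivation:
Start at floor 4 moving up, LOOK stop order: [5, 6, 8, 3, 2]
  4 → 5: |5-4| = 1, total = 1
  5 → 6: |6-5| = 1, total = 2
  6 → 8: |8-6| = 2, total = 4
  8 → 3: |3-8| = 5, total = 9
  3 → 2: |2-3| = 1, total = 10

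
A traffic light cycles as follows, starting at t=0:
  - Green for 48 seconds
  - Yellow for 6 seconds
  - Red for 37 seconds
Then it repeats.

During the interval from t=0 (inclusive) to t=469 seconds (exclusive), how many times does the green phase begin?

Cycle = 48+6+37 = 91s
green phase starts at t = k*91 + 0 for k=0,1,2,...
Need k*91+0 < 469 → k < 5.154
k ∈ {0, ..., 5} → 6 starts

Answer: 6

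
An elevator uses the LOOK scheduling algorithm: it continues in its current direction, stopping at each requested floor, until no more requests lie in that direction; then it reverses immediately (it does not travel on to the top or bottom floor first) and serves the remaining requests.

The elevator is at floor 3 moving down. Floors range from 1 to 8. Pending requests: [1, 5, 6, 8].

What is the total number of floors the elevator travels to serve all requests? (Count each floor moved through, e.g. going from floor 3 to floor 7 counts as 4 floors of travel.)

Start at floor 3 moving down, LOOK stop order: [1, 5, 6, 8]
  3 → 1: |1-3| = 2, total = 2
  1 → 5: |5-1| = 4, total = 6
  5 → 6: |6-5| = 1, total = 7
  6 → 8: |8-6| = 2, total = 9

Answer: 9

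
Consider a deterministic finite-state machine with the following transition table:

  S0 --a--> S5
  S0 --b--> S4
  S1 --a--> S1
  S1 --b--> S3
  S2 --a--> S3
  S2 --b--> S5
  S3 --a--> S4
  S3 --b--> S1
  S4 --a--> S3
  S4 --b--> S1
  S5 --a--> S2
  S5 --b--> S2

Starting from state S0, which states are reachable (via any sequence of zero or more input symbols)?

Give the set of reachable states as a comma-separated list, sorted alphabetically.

BFS from S0:
  visit S0: S0--a-->S5 (new), S0--b-->S4 (new)
  visit S5: S5--a-->S2 (new), S5--b-->S2 (seen)
  visit S4: S4--a-->S3 (new), S4--b-->S1 (new)
  visit S2: S2--a-->S3 (seen), S2--b-->S5 (seen)
  visit S3: S3--a-->S4 (seen), S3--b-->S1 (seen)
  visit S1: S1--a-->S1 (seen), S1--b-->S3 (seen)

Answer: S0, S1, S2, S3, S4, S5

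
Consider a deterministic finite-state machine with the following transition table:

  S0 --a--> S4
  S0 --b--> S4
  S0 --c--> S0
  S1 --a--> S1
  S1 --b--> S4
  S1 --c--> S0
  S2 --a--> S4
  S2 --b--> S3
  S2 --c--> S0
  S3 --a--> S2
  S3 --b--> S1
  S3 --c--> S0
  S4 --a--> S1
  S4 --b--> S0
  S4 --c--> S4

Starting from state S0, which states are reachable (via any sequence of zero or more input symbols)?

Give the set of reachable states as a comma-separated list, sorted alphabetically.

BFS from S0:
  visit S0: S0--a-->S4 (new), S0--b-->S4 (seen), S0--c-->S0 (seen)
  visit S4: S4--a-->S1 (new), S4--b-->S0 (seen), S4--c-->S4 (seen)
  visit S1: S1--a-->S1 (seen), S1--b-->S4 (seen), S1--c-->S0 (seen)

Answer: S0, S1, S4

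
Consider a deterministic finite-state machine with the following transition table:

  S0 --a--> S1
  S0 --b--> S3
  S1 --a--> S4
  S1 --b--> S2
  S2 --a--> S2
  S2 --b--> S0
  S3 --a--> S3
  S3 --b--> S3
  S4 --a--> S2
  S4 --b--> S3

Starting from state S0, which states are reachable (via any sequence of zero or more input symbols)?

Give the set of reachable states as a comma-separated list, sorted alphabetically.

Answer: S0, S1, S2, S3, S4

Derivation:
BFS from S0:
  visit S0: S0--a-->S1 (new), S0--b-->S3 (new)
  visit S1: S1--a-->S4 (new), S1--b-->S2 (new)
  visit S3: S3--a-->S3 (seen), S3--b-->S3 (seen)
  visit S4: S4--a-->S2 (seen), S4--b-->S3 (seen)
  visit S2: S2--a-->S2 (seen), S2--b-->S0 (seen)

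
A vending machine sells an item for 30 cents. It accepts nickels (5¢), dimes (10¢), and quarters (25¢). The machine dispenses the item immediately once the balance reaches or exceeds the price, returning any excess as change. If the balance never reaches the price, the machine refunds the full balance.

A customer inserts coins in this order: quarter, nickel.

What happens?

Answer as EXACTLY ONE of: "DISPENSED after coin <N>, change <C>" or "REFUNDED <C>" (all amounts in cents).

Price: 30¢
Coin 1 (quarter, 25¢): balance = 25¢
Coin 2 (nickel, 5¢): balance = 30¢
  → balance >= price → DISPENSE, change = 30 - 30 = 0¢

Answer: DISPENSED after coin 2, change 0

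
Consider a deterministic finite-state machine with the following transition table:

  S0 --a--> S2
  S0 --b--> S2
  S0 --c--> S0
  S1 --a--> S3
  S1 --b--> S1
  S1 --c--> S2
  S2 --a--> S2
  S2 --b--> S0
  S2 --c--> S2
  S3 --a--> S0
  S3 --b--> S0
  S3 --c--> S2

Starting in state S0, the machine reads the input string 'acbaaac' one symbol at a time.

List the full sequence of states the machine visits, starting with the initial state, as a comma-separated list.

Start: S0
  read 'a': S0 --a--> S2
  read 'c': S2 --c--> S2
  read 'b': S2 --b--> S0
  read 'a': S0 --a--> S2
  read 'a': S2 --a--> S2
  read 'a': S2 --a--> S2
  read 'c': S2 --c--> S2

Answer: S0, S2, S2, S0, S2, S2, S2, S2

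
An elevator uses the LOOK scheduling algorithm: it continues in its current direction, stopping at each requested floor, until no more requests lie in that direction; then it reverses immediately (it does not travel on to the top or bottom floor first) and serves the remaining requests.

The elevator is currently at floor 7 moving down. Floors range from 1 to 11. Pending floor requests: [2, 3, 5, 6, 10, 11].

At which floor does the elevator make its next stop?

Current floor: 7, direction: down
Requests above: [10, 11]
Requests below: [2, 3, 5, 6]
Moving down and requests lie below → nearest below is max([2, 3, 5, 6]) = 6

Answer: 6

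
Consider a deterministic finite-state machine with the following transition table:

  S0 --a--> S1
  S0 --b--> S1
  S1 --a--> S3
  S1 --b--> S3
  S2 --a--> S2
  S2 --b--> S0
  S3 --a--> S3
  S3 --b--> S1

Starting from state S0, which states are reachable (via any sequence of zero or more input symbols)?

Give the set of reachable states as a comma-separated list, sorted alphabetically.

BFS from S0:
  visit S0: S0--a-->S1 (new), S0--b-->S1 (seen)
  visit S1: S1--a-->S3 (new), S1--b-->S3 (seen)
  visit S3: S3--a-->S3 (seen), S3--b-->S1 (seen)

Answer: S0, S1, S3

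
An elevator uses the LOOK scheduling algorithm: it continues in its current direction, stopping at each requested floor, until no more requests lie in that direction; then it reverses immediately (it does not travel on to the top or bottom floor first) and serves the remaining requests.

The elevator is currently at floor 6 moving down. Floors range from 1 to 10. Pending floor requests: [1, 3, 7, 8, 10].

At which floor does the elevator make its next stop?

Current floor: 6, direction: down
Requests above: [7, 8, 10]
Requests below: [1, 3]
Moving down and requests lie below → nearest below is max([1, 3]) = 3

Answer: 3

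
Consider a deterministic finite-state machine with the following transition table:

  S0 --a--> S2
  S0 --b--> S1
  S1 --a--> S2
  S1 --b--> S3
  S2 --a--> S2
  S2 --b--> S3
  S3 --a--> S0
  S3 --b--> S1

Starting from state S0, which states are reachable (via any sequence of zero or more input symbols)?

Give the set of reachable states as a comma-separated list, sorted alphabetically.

Answer: S0, S1, S2, S3

Derivation:
BFS from S0:
  visit S0: S0--a-->S2 (new), S0--b-->S1 (new)
  visit S2: S2--a-->S2 (seen), S2--b-->S3 (new)
  visit S1: S1--a-->S2 (seen), S1--b-->S3 (seen)
  visit S3: S3--a-->S0 (seen), S3--b-->S1 (seen)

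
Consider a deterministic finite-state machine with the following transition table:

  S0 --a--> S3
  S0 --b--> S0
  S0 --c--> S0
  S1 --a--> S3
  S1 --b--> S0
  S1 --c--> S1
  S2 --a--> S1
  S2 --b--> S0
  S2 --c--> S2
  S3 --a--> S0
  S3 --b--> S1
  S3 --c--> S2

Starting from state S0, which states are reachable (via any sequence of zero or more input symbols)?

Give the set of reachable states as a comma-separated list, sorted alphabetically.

BFS from S0:
  visit S0: S0--a-->S3 (new), S0--b-->S0 (seen), S0--c-->S0 (seen)
  visit S3: S3--a-->S0 (seen), S3--b-->S1 (new), S3--c-->S2 (new)
  visit S1: S1--a-->S3 (seen), S1--b-->S0 (seen), S1--c-->S1 (seen)
  visit S2: S2--a-->S1 (seen), S2--b-->S0 (seen), S2--c-->S2 (seen)

Answer: S0, S1, S2, S3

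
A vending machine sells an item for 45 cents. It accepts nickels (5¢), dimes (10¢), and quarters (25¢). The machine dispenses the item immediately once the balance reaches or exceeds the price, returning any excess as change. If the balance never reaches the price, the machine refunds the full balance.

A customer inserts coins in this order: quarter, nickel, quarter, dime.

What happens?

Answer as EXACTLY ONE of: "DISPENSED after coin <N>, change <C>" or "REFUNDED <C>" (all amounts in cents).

Answer: DISPENSED after coin 3, change 10

Derivation:
Price: 45¢
Coin 1 (quarter, 25¢): balance = 25¢
Coin 2 (nickel, 5¢): balance = 30¢
Coin 3 (quarter, 25¢): balance = 55¢
  → balance >= price → DISPENSE, change = 55 - 45 = 10¢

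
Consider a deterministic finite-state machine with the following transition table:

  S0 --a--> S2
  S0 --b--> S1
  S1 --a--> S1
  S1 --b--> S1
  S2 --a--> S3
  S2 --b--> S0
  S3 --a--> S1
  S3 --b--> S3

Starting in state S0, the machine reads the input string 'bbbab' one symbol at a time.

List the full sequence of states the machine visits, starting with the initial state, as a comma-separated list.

Answer: S0, S1, S1, S1, S1, S1

Derivation:
Start: S0
  read 'b': S0 --b--> S1
  read 'b': S1 --b--> S1
  read 'b': S1 --b--> S1
  read 'a': S1 --a--> S1
  read 'b': S1 --b--> S1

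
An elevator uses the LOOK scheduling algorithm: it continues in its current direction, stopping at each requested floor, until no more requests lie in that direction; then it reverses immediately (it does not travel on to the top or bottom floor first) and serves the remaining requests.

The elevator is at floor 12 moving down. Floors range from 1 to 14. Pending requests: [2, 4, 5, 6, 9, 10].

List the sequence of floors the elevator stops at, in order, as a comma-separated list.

Answer: 10, 9, 6, 5, 4, 2

Derivation:
Current: 12, moving DOWN
Serve below first (descending): [10, 9, 6, 5, 4, 2]
Then reverse, serve above (ascending): []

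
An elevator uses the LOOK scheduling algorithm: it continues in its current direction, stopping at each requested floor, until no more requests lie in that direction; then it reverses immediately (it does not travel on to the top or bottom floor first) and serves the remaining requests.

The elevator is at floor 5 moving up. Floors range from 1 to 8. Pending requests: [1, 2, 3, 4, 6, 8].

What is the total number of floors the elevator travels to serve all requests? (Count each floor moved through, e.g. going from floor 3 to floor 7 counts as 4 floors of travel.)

Start at floor 5 moving up, LOOK stop order: [6, 8, 4, 3, 2, 1]
  5 → 6: |6-5| = 1, total = 1
  6 → 8: |8-6| = 2, total = 3
  8 → 4: |4-8| = 4, total = 7
  4 → 3: |3-4| = 1, total = 8
  3 → 2: |2-3| = 1, total = 9
  2 → 1: |1-2| = 1, total = 10

Answer: 10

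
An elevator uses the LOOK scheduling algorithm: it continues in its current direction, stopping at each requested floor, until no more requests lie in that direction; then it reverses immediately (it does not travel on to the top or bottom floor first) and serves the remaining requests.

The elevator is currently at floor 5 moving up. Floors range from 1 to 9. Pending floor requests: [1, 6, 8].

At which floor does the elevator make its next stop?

Current floor: 5, direction: up
Requests above: [6, 8]
Requests below: [1]
Moving up and requests lie above → nearest above is min([6, 8]) = 6

Answer: 6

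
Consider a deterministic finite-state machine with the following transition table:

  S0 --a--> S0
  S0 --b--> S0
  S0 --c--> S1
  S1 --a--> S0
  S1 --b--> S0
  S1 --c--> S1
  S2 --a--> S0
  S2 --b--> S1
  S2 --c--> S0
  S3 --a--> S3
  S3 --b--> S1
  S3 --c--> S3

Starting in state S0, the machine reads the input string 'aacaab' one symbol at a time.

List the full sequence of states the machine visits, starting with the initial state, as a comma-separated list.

Start: S0
  read 'a': S0 --a--> S0
  read 'a': S0 --a--> S0
  read 'c': S0 --c--> S1
  read 'a': S1 --a--> S0
  read 'a': S0 --a--> S0
  read 'b': S0 --b--> S0

Answer: S0, S0, S0, S1, S0, S0, S0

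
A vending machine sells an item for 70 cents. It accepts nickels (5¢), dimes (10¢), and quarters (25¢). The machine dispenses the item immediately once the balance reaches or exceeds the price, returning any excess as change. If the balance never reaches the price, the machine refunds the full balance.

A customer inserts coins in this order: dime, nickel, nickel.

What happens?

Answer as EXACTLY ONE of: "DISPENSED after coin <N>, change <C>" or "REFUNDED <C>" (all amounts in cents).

Answer: REFUNDED 20

Derivation:
Price: 70¢
Coin 1 (dime, 10¢): balance = 10¢
Coin 2 (nickel, 5¢): balance = 15¢
Coin 3 (nickel, 5¢): balance = 20¢
All coins inserted, balance 20¢ < price 70¢ → REFUND 20¢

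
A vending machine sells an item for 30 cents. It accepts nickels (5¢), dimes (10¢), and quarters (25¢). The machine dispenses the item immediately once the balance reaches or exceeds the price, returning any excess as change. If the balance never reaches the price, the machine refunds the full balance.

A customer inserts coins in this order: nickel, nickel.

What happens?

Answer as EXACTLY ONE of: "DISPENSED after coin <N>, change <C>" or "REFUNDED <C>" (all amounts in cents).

Price: 30¢
Coin 1 (nickel, 5¢): balance = 5¢
Coin 2 (nickel, 5¢): balance = 10¢
All coins inserted, balance 10¢ < price 30¢ → REFUND 10¢

Answer: REFUNDED 10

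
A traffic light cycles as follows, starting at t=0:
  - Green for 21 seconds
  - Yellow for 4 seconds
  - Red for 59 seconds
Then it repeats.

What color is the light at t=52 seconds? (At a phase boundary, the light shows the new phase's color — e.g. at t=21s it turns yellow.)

Cycle length = 21 + 4 + 59 = 84s
t = 52, phase_t = 52 mod 84 = 52
52 >= 25 → RED

Answer: red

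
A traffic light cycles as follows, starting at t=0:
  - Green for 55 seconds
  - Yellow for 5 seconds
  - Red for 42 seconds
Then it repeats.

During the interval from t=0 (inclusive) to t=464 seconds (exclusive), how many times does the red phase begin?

Answer: 4

Derivation:
Cycle = 55+5+42 = 102s
red phase starts at t = k*102 + 60 for k=0,1,2,...
Need k*102+60 < 464 → k < 3.961
k ∈ {0, ..., 3} → 4 starts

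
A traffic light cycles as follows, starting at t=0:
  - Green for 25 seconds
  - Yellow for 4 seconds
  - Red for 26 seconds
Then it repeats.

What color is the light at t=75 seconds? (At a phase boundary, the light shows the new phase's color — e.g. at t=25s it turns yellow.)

Answer: green

Derivation:
Cycle length = 25 + 4 + 26 = 55s
t = 75, phase_t = 75 mod 55 = 20
20 < 25 (green end) → GREEN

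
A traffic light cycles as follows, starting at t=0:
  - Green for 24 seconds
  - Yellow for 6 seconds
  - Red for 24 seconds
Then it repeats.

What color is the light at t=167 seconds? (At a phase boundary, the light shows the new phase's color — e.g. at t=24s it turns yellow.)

Cycle length = 24 + 6 + 24 = 54s
t = 167, phase_t = 167 mod 54 = 5
5 < 24 (green end) → GREEN

Answer: green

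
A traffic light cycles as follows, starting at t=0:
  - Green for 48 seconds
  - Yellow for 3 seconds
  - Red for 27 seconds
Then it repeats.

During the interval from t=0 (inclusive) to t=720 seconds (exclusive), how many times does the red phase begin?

Cycle = 48+3+27 = 78s
red phase starts at t = k*78 + 51 for k=0,1,2,...
Need k*78+51 < 720 → k < 8.577
k ∈ {0, ..., 8} → 9 starts

Answer: 9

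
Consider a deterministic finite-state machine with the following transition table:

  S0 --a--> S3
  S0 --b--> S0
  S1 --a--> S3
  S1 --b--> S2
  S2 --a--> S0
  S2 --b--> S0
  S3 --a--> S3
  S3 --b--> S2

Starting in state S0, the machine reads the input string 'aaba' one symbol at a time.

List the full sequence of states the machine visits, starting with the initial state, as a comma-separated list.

Answer: S0, S3, S3, S2, S0

Derivation:
Start: S0
  read 'a': S0 --a--> S3
  read 'a': S3 --a--> S3
  read 'b': S3 --b--> S2
  read 'a': S2 --a--> S0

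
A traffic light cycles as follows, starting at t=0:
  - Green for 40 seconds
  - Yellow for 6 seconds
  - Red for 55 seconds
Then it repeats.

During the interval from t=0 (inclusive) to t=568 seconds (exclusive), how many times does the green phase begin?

Cycle = 40+6+55 = 101s
green phase starts at t = k*101 + 0 for k=0,1,2,...
Need k*101+0 < 568 → k < 5.624
k ∈ {0, ..., 5} → 6 starts

Answer: 6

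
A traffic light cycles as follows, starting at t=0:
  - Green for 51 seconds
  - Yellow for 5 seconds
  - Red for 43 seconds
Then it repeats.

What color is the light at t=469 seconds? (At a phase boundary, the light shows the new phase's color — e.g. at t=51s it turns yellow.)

Answer: red

Derivation:
Cycle length = 51 + 5 + 43 = 99s
t = 469, phase_t = 469 mod 99 = 73
73 >= 56 → RED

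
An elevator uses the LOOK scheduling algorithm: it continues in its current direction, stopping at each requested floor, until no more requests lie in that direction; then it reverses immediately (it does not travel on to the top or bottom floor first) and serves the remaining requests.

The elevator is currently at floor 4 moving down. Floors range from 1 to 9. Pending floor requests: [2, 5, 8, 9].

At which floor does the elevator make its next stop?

Current floor: 4, direction: down
Requests above: [5, 8, 9]
Requests below: [2]
Moving down and requests lie below → nearest below is max([2]) = 2

Answer: 2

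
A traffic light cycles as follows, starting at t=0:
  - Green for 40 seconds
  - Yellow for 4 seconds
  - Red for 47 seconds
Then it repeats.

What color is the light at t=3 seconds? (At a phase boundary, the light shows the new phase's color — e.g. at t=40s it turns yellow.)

Answer: green

Derivation:
Cycle length = 40 + 4 + 47 = 91s
t = 3, phase_t = 3 mod 91 = 3
3 < 40 (green end) → GREEN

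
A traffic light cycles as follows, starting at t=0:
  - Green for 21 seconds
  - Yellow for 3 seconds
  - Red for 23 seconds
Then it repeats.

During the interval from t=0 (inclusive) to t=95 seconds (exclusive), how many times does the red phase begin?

Answer: 2

Derivation:
Cycle = 21+3+23 = 47s
red phase starts at t = k*47 + 24 for k=0,1,2,...
Need k*47+24 < 95 → k < 1.511
k ∈ {0, ..., 1} → 2 starts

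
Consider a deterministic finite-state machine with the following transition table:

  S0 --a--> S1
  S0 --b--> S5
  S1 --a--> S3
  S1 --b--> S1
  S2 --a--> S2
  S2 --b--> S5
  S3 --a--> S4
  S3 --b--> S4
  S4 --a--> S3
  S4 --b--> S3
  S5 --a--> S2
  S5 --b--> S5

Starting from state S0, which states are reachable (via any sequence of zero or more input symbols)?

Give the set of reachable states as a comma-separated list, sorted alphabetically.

BFS from S0:
  visit S0: S0--a-->S1 (new), S0--b-->S5 (new)
  visit S1: S1--a-->S3 (new), S1--b-->S1 (seen)
  visit S5: S5--a-->S2 (new), S5--b-->S5 (seen)
  visit S3: S3--a-->S4 (new), S3--b-->S4 (seen)
  visit S2: S2--a-->S2 (seen), S2--b-->S5 (seen)
  visit S4: S4--a-->S3 (seen), S4--b-->S3 (seen)

Answer: S0, S1, S2, S3, S4, S5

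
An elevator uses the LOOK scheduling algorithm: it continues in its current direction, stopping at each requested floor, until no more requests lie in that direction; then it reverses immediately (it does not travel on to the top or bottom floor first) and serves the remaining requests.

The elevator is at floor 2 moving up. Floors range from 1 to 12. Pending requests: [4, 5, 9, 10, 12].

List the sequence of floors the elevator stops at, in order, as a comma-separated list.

Current: 2, moving UP
Serve above first (ascending): [4, 5, 9, 10, 12]
Then reverse, serve below (descending): []

Answer: 4, 5, 9, 10, 12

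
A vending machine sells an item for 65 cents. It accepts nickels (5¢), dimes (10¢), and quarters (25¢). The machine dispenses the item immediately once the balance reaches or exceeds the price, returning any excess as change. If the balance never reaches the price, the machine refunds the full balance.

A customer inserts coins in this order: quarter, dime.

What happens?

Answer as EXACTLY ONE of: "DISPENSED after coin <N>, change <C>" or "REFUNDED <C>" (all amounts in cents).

Answer: REFUNDED 35

Derivation:
Price: 65¢
Coin 1 (quarter, 25¢): balance = 25¢
Coin 2 (dime, 10¢): balance = 35¢
All coins inserted, balance 35¢ < price 65¢ → REFUND 35¢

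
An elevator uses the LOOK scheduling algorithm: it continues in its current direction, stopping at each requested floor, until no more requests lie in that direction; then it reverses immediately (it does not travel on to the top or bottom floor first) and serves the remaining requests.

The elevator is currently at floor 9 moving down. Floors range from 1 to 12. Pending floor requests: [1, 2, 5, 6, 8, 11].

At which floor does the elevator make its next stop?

Current floor: 9, direction: down
Requests above: [11]
Requests below: [1, 2, 5, 6, 8]
Moving down and requests lie below → nearest below is max([1, 2, 5, 6, 8]) = 8

Answer: 8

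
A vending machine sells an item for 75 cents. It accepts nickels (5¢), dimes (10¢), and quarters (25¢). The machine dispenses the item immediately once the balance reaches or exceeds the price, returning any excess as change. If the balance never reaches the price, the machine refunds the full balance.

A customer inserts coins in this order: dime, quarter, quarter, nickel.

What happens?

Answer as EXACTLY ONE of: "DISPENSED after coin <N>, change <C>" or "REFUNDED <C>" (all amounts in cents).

Answer: REFUNDED 65

Derivation:
Price: 75¢
Coin 1 (dime, 10¢): balance = 10¢
Coin 2 (quarter, 25¢): balance = 35¢
Coin 3 (quarter, 25¢): balance = 60¢
Coin 4 (nickel, 5¢): balance = 65¢
All coins inserted, balance 65¢ < price 75¢ → REFUND 65¢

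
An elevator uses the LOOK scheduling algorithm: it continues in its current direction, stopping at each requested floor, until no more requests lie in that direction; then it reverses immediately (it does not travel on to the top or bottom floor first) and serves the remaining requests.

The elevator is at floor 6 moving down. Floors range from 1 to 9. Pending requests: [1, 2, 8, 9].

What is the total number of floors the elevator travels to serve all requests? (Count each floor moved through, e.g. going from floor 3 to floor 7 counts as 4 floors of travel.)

Start at floor 6 moving down, LOOK stop order: [2, 1, 8, 9]
  6 → 2: |2-6| = 4, total = 4
  2 → 1: |1-2| = 1, total = 5
  1 → 8: |8-1| = 7, total = 12
  8 → 9: |9-8| = 1, total = 13

Answer: 13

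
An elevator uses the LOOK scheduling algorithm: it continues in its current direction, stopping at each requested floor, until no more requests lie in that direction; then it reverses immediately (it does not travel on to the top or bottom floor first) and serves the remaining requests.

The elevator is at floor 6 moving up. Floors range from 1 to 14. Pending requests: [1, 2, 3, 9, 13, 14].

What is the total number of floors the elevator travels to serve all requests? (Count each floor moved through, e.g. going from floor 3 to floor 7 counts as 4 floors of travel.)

Start at floor 6 moving up, LOOK stop order: [9, 13, 14, 3, 2, 1]
  6 → 9: |9-6| = 3, total = 3
  9 → 13: |13-9| = 4, total = 7
  13 → 14: |14-13| = 1, total = 8
  14 → 3: |3-14| = 11, total = 19
  3 → 2: |2-3| = 1, total = 20
  2 → 1: |1-2| = 1, total = 21

Answer: 21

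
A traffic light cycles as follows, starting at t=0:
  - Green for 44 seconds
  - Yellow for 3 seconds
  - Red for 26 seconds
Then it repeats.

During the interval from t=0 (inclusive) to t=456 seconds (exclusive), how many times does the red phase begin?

Cycle = 44+3+26 = 73s
red phase starts at t = k*73 + 47 for k=0,1,2,...
Need k*73+47 < 456 → k < 5.603
k ∈ {0, ..., 5} → 6 starts

Answer: 6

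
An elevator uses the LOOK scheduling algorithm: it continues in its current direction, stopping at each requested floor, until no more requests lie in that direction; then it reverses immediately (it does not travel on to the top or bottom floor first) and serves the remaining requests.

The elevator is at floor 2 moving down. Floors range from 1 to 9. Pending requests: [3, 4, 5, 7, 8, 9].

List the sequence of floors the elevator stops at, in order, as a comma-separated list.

Current: 2, moving DOWN
Serve below first (descending): []
Then reverse, serve above (ascending): [3, 4, 5, 7, 8, 9]

Answer: 3, 4, 5, 7, 8, 9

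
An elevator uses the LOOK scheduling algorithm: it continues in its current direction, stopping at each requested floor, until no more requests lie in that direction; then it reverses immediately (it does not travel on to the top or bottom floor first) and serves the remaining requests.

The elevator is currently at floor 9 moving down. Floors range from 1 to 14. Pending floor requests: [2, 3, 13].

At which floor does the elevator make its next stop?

Current floor: 9, direction: down
Requests above: [13]
Requests below: [2, 3]
Moving down and requests lie below → nearest below is max([2, 3]) = 3

Answer: 3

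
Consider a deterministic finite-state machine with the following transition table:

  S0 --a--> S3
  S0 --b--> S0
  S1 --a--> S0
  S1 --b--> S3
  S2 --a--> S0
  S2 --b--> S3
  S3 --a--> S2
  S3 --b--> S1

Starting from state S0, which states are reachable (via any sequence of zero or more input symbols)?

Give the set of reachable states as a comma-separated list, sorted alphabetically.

Answer: S0, S1, S2, S3

Derivation:
BFS from S0:
  visit S0: S0--a-->S3 (new), S0--b-->S0 (seen)
  visit S3: S3--a-->S2 (new), S3--b-->S1 (new)
  visit S2: S2--a-->S0 (seen), S2--b-->S3 (seen)
  visit S1: S1--a-->S0 (seen), S1--b-->S3 (seen)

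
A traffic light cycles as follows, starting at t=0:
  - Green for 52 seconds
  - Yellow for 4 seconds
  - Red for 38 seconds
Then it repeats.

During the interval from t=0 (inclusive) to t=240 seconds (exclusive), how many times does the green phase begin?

Answer: 3

Derivation:
Cycle = 52+4+38 = 94s
green phase starts at t = k*94 + 0 for k=0,1,2,...
Need k*94+0 < 240 → k < 2.553
k ∈ {0, ..., 2} → 3 starts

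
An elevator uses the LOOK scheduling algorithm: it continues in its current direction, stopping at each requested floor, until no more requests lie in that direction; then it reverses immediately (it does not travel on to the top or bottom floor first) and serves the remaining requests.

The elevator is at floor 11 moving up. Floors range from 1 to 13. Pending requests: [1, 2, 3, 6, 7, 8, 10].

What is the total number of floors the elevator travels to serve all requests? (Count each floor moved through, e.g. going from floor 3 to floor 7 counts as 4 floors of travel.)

Answer: 10

Derivation:
Start at floor 11 moving up, LOOK stop order: [10, 8, 7, 6, 3, 2, 1]
  11 → 10: |10-11| = 1, total = 1
  10 → 8: |8-10| = 2, total = 3
  8 → 7: |7-8| = 1, total = 4
  7 → 6: |6-7| = 1, total = 5
  6 → 3: |3-6| = 3, total = 8
  3 → 2: |2-3| = 1, total = 9
  2 → 1: |1-2| = 1, total = 10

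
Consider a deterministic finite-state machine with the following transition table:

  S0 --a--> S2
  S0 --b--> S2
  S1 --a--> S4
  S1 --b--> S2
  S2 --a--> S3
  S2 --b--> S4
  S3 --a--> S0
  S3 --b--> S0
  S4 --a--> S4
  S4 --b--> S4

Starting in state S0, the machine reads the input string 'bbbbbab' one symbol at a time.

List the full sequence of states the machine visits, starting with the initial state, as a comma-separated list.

Start: S0
  read 'b': S0 --b--> S2
  read 'b': S2 --b--> S4
  read 'b': S4 --b--> S4
  read 'b': S4 --b--> S4
  read 'b': S4 --b--> S4
  read 'a': S4 --a--> S4
  read 'b': S4 --b--> S4

Answer: S0, S2, S4, S4, S4, S4, S4, S4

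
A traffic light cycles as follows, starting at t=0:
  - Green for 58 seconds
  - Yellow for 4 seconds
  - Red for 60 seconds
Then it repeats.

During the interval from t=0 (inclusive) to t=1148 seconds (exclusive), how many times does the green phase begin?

Answer: 10

Derivation:
Cycle = 58+4+60 = 122s
green phase starts at t = k*122 + 0 for k=0,1,2,...
Need k*122+0 < 1148 → k < 9.410
k ∈ {0, ..., 9} → 10 starts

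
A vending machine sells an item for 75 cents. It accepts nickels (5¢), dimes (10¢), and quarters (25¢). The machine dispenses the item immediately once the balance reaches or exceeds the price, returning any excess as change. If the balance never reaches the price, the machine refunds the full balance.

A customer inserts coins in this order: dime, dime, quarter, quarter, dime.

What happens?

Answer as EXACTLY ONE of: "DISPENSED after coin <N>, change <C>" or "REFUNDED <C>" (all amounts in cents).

Price: 75¢
Coin 1 (dime, 10¢): balance = 10¢
Coin 2 (dime, 10¢): balance = 20¢
Coin 3 (quarter, 25¢): balance = 45¢
Coin 4 (quarter, 25¢): balance = 70¢
Coin 5 (dime, 10¢): balance = 80¢
  → balance >= price → DISPENSE, change = 80 - 75 = 5¢

Answer: DISPENSED after coin 5, change 5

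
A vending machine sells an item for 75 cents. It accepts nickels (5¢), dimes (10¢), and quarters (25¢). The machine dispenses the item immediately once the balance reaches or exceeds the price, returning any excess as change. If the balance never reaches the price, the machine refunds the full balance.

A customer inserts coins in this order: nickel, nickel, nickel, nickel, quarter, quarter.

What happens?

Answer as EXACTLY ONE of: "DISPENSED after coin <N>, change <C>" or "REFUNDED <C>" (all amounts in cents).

Price: 75¢
Coin 1 (nickel, 5¢): balance = 5¢
Coin 2 (nickel, 5¢): balance = 10¢
Coin 3 (nickel, 5¢): balance = 15¢
Coin 4 (nickel, 5¢): balance = 20¢
Coin 5 (quarter, 25¢): balance = 45¢
Coin 6 (quarter, 25¢): balance = 70¢
All coins inserted, balance 70¢ < price 75¢ → REFUND 70¢

Answer: REFUNDED 70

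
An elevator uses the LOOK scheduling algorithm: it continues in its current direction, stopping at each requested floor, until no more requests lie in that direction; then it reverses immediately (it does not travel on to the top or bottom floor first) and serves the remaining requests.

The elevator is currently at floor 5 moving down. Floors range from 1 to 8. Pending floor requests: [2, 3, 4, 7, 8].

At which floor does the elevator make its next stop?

Current floor: 5, direction: down
Requests above: [7, 8]
Requests below: [2, 3, 4]
Moving down and requests lie below → nearest below is max([2, 3, 4]) = 4

Answer: 4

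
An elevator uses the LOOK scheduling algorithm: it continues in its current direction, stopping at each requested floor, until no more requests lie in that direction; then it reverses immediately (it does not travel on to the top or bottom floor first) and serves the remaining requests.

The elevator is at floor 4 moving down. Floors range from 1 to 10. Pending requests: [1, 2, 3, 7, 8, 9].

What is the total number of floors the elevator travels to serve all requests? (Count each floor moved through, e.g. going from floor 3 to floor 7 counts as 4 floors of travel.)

Start at floor 4 moving down, LOOK stop order: [3, 2, 1, 7, 8, 9]
  4 → 3: |3-4| = 1, total = 1
  3 → 2: |2-3| = 1, total = 2
  2 → 1: |1-2| = 1, total = 3
  1 → 7: |7-1| = 6, total = 9
  7 → 8: |8-7| = 1, total = 10
  8 → 9: |9-8| = 1, total = 11

Answer: 11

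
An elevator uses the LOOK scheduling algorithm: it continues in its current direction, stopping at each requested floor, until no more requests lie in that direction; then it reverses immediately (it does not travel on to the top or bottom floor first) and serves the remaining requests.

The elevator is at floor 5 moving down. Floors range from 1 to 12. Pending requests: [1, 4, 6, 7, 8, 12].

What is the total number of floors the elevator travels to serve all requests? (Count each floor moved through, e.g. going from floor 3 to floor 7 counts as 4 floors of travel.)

Answer: 15

Derivation:
Start at floor 5 moving down, LOOK stop order: [4, 1, 6, 7, 8, 12]
  5 → 4: |4-5| = 1, total = 1
  4 → 1: |1-4| = 3, total = 4
  1 → 6: |6-1| = 5, total = 9
  6 → 7: |7-6| = 1, total = 10
  7 → 8: |8-7| = 1, total = 11
  8 → 12: |12-8| = 4, total = 15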